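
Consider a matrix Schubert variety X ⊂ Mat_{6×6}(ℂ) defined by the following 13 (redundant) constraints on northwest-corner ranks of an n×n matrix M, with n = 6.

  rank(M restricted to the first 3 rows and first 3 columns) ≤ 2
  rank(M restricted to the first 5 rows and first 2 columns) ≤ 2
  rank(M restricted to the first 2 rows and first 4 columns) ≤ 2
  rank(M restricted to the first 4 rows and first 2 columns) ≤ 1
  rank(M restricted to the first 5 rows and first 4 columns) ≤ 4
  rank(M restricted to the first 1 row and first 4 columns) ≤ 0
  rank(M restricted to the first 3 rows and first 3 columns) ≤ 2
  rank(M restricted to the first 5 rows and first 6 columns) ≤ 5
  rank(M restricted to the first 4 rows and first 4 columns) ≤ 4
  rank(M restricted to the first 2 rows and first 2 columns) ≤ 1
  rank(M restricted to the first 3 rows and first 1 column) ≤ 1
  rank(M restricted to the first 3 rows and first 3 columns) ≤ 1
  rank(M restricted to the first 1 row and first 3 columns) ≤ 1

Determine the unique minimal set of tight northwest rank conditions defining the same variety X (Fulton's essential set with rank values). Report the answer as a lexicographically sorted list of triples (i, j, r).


The tightest implied rank at each (i,j), from the 13 conditions:

  row 1: 0  0  0  0  1  1
  row 2: 1  1  1  1  2  2
  row 3: 1  1  1  2  3  3
  row 4: 1  1  2  3  4  4
  row 5: 1  2  3  4  5  5
  row 6: 1  2  3  4  5  6

hence w(1..6) = (5, 1, 4, 3, 2, 6).

D(w) has 7 cells with 3 SE-corners; essential set:

[(1, 4, 0), (3, 3, 1), (4, 2, 1)]


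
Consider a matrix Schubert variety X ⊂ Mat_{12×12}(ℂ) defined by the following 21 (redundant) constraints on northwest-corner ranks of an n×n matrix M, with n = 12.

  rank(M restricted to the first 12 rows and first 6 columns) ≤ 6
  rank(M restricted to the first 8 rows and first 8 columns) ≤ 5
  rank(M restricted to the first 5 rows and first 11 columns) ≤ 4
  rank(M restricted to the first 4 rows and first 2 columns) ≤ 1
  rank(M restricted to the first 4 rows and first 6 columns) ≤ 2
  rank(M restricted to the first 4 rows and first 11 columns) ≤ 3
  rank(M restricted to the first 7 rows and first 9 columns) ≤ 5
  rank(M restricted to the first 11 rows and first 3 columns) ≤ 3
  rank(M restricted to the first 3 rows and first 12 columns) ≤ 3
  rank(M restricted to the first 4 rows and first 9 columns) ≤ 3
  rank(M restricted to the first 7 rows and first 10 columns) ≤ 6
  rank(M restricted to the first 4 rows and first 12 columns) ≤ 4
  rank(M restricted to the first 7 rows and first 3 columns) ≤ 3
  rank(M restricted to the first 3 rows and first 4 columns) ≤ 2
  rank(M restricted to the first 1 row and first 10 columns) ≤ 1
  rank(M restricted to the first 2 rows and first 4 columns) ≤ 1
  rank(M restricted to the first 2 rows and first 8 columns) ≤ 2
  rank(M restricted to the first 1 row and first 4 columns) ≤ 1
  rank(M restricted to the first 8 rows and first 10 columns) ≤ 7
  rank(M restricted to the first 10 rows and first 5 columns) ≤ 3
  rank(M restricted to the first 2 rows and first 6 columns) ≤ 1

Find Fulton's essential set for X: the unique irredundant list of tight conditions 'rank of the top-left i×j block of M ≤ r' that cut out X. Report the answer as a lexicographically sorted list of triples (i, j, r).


Rank table r_w(12×12) implied by the 21 constraints:

  row 1: 1 | 1 | 1 | 1 | 1 | 1 | 1 | 1 | 1 | 1 | 1 | 1
  row 2: 1 | 1 | 1 | 1 | 1 | 1 | 2 | 2 | 2 | 2 | 2 | 2
  row 3: 1 | 1 | 2 | 2 | 2 | 2 | 3 | 3 | 3 | 3 | 3 | 3
  row 4: 1 | 1 | 2 | 2 | 2 | 2 | 3 | 3 | 3 | 3 | 3 | 4
  row 5: 1 | 2 | 3 | 3 | 3 | 3 | 4 | 4 | 4 | 4 | 4 | 5
  row 6: 1 | 2 | 3 | 3 | 3 | 4 | 5 | 5 | 5 | 5 | 5 | 6
  row 7: 1 | 2 | 3 | 3 | 3 | 4 | 5 | 5 | 5 | 6 | 6 | 7
  row 8: 1 | 2 | 3 | 3 | 3 | 4 | 5 | 5 | 6 | 7 | 7 | 8
  row 9: 1 | 2 | 3 | 3 | 3 | 4 | 5 | 6 | 7 | 8 | 8 | 9
  row 10: 1 | 2 | 3 | 3 | 3 | 4 | 5 | 6 | 7 | 8 | 9 | 10
  row 11: 1 | 2 | 3 | 4 | 4 | 5 | 6 | 7 | 8 | 9 | 10 | 11
  row 12: 1 | 2 | 3 | 4 | 5 | 6 | 7 | 8 | 9 | 10 | 11 | 12

giving w = (1, 7, 3, 12, 2, 6, 10, 9, 8, 11, 4, 5) via Δ²R.

D(w) has 27 cells with 7 SE-corners; essential set:

[(2, 6, 1), (4, 2, 1), (4, 6, 2), (4, 11, 3), (7, 9, 5), (8, 8, 5), (10, 5, 3)]


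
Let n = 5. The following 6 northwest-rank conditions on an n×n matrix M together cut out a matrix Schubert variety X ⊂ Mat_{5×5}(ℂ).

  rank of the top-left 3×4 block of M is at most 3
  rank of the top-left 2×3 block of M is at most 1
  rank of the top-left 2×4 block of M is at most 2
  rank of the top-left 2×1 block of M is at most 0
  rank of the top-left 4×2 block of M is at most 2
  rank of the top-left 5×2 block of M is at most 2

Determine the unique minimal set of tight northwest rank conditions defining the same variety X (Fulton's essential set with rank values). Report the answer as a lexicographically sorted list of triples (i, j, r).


Reconstructing r_w from the 6 given conditions:

  0 | 1 | 1 | 1 | 1
  0 | 1 | 1 | 2 | 2
  1 | 2 | 2 | 3 | 3
  1 | 2 | 3 | 4 | 4
  1 | 2 | 3 | 4 | 5

giving w = (2, 4, 1, 3, 5) via Δ²R.

2 SE-corners of the 3-cell Rothe diagram give Ess(w):

[(2, 1, 0), (2, 3, 1)]


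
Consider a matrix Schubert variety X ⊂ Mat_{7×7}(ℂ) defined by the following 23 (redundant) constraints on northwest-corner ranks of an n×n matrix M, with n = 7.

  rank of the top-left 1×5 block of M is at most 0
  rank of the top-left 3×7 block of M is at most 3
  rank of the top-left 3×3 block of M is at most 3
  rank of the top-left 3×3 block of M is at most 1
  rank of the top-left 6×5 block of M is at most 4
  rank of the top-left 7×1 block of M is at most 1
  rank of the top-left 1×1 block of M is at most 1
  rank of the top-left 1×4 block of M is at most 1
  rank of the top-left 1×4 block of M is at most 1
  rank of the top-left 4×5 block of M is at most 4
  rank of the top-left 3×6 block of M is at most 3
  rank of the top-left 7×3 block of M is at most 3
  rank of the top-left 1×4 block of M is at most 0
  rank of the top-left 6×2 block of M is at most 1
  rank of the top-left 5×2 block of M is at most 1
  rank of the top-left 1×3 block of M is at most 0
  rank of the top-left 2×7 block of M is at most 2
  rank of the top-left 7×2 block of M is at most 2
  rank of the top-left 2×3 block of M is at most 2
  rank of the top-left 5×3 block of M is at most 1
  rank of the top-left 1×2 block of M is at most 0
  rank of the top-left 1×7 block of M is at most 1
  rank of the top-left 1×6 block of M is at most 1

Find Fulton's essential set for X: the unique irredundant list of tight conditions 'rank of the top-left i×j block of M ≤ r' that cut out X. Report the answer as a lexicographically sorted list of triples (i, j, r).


Rank table r_w(7×7) implied by the 23 constraints:

  R[1]: 0, 0, 0, 0, 0, 1, 1
  R[2]: 1, 1, 1, 1, 1, 2, 2
  R[3]: 1, 1, 1, 2, 2, 3, 3
  R[4]: 1, 1, 1, 2, 3, 4, 4
  R[5]: 1, 1, 1, 2, 3, 4, 5
  R[6]: 1, 1, 2, 3, 4, 5, 6
  R[7]: 1, 2, 3, 4, 5, 6, 7

hence w(1..7) = (6, 1, 4, 5, 7, 3, 2).

Rothe diagram D(w) (12 cells), 3 SE-corners (essential conditions):

[(1, 5, 0), (5, 3, 1), (6, 2, 1)]


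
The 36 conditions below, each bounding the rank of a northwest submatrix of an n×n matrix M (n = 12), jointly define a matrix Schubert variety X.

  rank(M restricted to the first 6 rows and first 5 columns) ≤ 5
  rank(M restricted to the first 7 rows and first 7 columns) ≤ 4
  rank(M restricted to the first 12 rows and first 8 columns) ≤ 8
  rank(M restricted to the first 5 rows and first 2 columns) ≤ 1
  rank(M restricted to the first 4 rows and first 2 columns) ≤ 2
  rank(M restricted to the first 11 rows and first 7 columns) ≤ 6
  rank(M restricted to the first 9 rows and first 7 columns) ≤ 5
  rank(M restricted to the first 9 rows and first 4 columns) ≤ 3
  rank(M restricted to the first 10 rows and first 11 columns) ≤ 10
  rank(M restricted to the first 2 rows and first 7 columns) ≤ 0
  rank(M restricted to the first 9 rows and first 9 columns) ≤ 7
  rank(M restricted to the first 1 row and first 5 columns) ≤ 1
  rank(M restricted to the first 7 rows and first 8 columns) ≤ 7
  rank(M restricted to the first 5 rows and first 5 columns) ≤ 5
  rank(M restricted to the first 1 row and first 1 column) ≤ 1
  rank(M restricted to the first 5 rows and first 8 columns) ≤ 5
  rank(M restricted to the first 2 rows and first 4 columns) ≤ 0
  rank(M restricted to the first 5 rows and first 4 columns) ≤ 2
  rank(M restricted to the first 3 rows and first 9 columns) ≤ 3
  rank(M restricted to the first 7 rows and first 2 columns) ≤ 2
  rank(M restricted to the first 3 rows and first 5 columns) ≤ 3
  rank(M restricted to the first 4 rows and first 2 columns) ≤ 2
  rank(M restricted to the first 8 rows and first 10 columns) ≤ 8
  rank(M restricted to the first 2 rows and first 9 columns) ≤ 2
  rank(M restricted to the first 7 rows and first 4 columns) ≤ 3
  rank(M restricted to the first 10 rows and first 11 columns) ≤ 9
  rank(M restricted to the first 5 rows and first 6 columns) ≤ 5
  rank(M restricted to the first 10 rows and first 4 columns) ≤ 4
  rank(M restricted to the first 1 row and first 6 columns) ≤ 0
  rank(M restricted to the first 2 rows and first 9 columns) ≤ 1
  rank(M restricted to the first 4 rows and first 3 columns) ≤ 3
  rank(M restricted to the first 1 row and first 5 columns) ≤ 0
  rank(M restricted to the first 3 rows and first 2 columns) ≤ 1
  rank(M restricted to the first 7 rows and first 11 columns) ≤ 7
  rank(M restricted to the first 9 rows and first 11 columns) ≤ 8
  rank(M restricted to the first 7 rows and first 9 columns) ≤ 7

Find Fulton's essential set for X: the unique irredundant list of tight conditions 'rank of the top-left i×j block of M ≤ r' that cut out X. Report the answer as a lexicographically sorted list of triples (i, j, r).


The tightest implied rank at each (i,j), from the 36 conditions:

  i=1: 0 | 0 | 0 | 0 | 0 | 0 | 0 | 1 | 1 | 1 | 1 | 1
  i=2: 0 | 0 | 0 | 0 | 0 | 0 | 0 | 1 | 1 | 2 | 2 | 2
  i=3: 1 | 1 | 1 | 1 | 1 | 1 | 1 | 2 | 2 | 3 | 3 | 3
  i=4: 1 | 1 | 2 | 2 | 2 | 2 | 2 | 3 | 3 | 4 | 4 | 4
  i=5: 1 | 1 | 2 | 2 | 3 | 3 | 3 | 4 | 4 | 5 | 5 | 5
  i=6: 1 | 2 | 3 | 3 | 4 | 4 | 4 | 5 | 5 | 6 | 6 | 6
  i=7: 1 | 2 | 3 | 3 | 4 | 4 | 4 | 5 | 6 | 7 | 7 | 7
  i=8: 1 | 2 | 3 | 3 | 4 | 5 | 5 | 6 | 7 | 8 | 8 | 8
  i=9: 1 | 2 | 3 | 3 | 4 | 5 | 5 | 6 | 7 | 8 | 8 | 9
  i=10: 1 | 2 | 3 | 4 | 5 | 6 | 6 | 7 | 8 | 9 | 9 | 10
  i=11: 1 | 2 | 3 | 4 | 5 | 6 | 6 | 7 | 8 | 9 | 10 | 11
  i=12: 1 | 2 | 3 | 4 | 5 | 6 | 7 | 8 | 9 | 10 | 11 | 12

giving w = (8, 10, 1, 3, 5, 2, 9, 6, 12, 4, 11, 7) via Δ²R.

|D(w)|=26, |Ess(w)|=9:

[(2, 7, 0), (2, 9, 1), (5, 2, 1), (5, 4, 2), (7, 7, 4), (9, 4, 3), (9, 7, 5), (9, 11, 8), (11, 7, 6)]


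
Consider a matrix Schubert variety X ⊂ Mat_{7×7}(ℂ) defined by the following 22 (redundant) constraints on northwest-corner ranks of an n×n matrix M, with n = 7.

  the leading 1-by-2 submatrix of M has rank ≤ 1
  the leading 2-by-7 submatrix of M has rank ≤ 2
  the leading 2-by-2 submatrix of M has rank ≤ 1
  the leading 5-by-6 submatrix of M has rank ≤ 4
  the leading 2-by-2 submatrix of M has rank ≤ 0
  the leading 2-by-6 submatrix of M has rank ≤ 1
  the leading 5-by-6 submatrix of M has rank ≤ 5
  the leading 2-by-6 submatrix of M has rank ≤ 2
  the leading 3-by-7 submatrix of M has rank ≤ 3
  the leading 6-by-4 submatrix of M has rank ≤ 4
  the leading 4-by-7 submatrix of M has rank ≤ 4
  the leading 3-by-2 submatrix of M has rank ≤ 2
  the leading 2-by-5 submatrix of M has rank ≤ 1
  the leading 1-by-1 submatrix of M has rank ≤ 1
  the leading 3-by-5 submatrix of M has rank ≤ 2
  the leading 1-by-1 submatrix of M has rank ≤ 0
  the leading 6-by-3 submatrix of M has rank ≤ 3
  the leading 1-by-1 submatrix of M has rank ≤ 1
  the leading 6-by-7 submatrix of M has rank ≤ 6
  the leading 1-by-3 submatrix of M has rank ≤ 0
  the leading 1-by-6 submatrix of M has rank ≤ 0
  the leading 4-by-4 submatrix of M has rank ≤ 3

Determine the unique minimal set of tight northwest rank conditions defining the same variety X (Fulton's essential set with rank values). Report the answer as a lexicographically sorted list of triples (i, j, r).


Propagating the 22 rank bounds to every northwest block:

  i=1: 0 0 0 0 0 0 1
  i=2: 0 0 1 1 1 1 2
  i=3: 1 1 2 2 2 2 3
  i=4: 1 2 3 3 3 3 4
  i=5: 1 2 3 4 4 4 5
  i=6: 1 2 3 4 5 5 6
  i=7: 1 2 3 4 5 6 7

hence w(1..7) = (7, 3, 1, 2, 4, 5, 6).

2 SE-corners of the 8-cell Rothe diagram give Ess(w):

[(1, 6, 0), (2, 2, 0)]


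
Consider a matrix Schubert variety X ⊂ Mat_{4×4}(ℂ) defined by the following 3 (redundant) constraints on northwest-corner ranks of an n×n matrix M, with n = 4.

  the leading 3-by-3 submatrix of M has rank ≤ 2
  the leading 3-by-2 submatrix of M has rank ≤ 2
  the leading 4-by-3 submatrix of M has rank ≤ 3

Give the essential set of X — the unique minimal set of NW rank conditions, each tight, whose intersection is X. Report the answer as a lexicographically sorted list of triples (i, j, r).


Computing R[i][j] = min implied NW-rank bound (n=4, 3 conditions):

  i=1: 1 | 1 | 1 | 1
  i=2: 1 | 2 | 2 | 2
  i=3: 1 | 2 | 2 | 3
  i=4: 1 | 2 | 3 | 4

the unique w with this rank table is (1, 2, 4, 3).

Fulton essential set (the sole Rothe cell):

[(3, 3, 2)]


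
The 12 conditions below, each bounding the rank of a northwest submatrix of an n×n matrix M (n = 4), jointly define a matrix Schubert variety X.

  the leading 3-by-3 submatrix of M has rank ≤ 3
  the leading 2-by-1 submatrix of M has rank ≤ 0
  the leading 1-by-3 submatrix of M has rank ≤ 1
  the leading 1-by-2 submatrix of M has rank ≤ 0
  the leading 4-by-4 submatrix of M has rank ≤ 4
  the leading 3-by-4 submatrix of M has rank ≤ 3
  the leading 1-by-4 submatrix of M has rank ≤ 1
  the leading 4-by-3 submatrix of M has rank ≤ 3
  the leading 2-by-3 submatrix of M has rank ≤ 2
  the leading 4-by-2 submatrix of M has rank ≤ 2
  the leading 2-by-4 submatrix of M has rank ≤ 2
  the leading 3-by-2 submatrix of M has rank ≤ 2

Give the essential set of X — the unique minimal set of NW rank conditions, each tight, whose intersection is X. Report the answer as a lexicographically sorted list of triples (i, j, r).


Reconstructing r_w from the 12 given conditions:

  R[1]: 0 0 1 1
  R[2]: 0 1 2 2
  R[3]: 1 2 3 3
  R[4]: 1 2 3 4

reading off 1-entries of Δ²R: w = (3, 2, 1, 4).

ℓ(w)=3; the 2 essential cells (i,j,r):

[(1, 2, 0), (2, 1, 0)]


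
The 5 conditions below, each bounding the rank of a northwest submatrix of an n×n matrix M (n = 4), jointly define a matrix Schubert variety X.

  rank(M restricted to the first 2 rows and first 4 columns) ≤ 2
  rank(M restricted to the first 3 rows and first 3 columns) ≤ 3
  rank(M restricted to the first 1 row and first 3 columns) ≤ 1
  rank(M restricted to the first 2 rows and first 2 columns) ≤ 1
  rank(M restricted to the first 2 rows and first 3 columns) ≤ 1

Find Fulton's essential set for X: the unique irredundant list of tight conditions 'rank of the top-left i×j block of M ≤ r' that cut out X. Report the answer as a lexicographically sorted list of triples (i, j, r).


Computing R[i][j] = min implied NW-rank bound (n=4, 5 conditions):

  1 1 1 1
  1 1 1 2
  1 2 2 3
  1 2 3 4

so w = (1, 4, 2, 3).

Rothe diagram D(w) (2 cells), 1 SE-corner (essential condition):

[(2, 3, 1)]


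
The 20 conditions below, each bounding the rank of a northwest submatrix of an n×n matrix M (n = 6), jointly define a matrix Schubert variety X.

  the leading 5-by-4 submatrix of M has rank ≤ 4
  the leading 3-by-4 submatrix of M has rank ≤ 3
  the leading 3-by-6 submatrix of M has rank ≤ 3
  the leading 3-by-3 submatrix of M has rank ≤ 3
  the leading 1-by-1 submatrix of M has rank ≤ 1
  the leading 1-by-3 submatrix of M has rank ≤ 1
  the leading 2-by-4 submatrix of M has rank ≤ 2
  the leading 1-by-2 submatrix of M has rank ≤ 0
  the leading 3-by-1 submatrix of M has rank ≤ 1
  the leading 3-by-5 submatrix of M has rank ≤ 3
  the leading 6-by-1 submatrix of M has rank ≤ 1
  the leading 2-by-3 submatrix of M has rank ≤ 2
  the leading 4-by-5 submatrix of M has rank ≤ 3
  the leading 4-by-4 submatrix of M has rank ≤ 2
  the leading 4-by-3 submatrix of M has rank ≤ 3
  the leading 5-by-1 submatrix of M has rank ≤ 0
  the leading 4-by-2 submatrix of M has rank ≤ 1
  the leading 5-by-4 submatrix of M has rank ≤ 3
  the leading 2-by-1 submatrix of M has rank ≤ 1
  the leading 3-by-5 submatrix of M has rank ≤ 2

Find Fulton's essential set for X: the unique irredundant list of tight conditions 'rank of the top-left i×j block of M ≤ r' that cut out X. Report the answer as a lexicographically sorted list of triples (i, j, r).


Rank table r_w(6×6) implied by the 20 constraints:

  0, 0, 1, 1, 1, 1
  0, 1, 2, 2, 2, 2
  0, 1, 2, 2, 2, 3
  0, 1, 2, 2, 3, 4
  0, 1, 2, 3, 4, 5
  1, 2, 3, 4, 5, 6

so w = (3, 2, 6, 5, 4, 1).

4 SE-corners of the 9-cell Rothe diagram give Ess(w):

[(1, 2, 0), (3, 5, 2), (4, 4, 2), (5, 1, 0)]


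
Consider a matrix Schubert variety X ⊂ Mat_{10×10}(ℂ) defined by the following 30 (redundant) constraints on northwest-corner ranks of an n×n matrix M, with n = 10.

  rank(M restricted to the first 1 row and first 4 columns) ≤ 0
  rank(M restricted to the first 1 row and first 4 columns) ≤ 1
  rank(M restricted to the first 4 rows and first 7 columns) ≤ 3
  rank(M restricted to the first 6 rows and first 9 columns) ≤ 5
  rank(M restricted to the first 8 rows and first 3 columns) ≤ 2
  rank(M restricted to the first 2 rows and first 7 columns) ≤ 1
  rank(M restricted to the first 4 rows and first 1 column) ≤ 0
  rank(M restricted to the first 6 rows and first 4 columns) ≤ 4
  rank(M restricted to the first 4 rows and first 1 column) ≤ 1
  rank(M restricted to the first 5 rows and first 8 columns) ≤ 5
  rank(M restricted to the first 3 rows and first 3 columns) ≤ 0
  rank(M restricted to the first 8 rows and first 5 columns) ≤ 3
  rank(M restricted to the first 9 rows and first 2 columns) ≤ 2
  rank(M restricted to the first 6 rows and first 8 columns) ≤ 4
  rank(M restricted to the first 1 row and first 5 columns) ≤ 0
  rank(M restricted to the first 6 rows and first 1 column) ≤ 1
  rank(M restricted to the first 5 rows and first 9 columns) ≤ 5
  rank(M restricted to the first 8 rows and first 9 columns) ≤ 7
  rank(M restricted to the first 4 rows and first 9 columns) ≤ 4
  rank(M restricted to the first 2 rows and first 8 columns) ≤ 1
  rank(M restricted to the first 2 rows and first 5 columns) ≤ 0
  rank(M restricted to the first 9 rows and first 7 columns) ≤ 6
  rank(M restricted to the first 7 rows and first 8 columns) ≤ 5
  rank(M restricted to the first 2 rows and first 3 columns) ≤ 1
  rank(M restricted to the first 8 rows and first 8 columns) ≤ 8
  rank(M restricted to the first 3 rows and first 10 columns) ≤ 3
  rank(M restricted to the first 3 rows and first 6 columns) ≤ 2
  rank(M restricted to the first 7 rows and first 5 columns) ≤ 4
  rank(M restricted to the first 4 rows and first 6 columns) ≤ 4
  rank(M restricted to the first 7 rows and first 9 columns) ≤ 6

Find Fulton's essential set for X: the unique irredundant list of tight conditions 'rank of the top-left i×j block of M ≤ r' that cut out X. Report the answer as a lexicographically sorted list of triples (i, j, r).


Recovering R(i,j) via the rank-extension bound from the 30 conditions:

  i=1: 0, 0, 0, 0, 0, 1, 1, 1, 1, 1
  i=2: 0, 0, 0, 0, 0, 1, 1, 1, 2, 2
  i=3: 0, 0, 0, 1, 1, 2, 2, 2, 3, 3
  i=4: 0, 1, 1, 2, 2, 3, 3, 3, 4, 4
  i=5: 1, 2, 2, 3, 3, 4, 4, 4, 5, 5
  i=6: 1, 2, 2, 3, 3, 4, 4, 4, 5, 6
  i=7: 1, 2, 2, 3, 3, 4, 5, 5, 6, 7
  i=8: 1, 2, 2, 3, 3, 4, 5, 6, 7, 8
  i=9: 1, 2, 3, 4, 4, 5, 6, 7, 8, 9
  i=10: 1, 2, 3, 4, 5, 6, 7, 8, 9, 10

giving w = (6, 9, 4, 2, 1, 10, 7, 8, 3, 5) via Δ²R.

Fulton essential set (7 of the 24 Rothe cells):

[(2, 5, 0), (2, 8, 1), (3, 3, 0), (4, 1, 0), (6, 8, 4), (8, 3, 2), (8, 5, 3)]


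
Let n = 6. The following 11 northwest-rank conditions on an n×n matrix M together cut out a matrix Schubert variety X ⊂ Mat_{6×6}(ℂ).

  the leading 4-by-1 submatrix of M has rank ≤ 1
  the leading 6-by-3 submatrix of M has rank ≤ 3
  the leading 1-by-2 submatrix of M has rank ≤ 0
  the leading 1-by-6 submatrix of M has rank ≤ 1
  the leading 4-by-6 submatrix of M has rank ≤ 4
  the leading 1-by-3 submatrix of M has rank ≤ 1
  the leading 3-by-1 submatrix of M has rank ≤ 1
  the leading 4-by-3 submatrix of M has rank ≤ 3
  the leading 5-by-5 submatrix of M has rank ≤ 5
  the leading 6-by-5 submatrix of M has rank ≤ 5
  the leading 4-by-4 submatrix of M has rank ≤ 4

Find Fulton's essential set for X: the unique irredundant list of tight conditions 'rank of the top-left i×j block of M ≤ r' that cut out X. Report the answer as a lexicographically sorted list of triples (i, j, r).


Recovering R(i,j) via the rank-extension bound from the 11 conditions:

  R[1]: 0 0 1 1 1 1
  R[2]: 1 1 2 2 2 2
  R[3]: 1 2 3 3 3 3
  R[4]: 1 2 3 4 4 4
  R[5]: 1 2 3 4 5 5
  R[6]: 1 2 3 4 5 6

reading off 1-entries of Δ²R: w = (3, 1, 2, 4, 5, 6).

|D(w)|=2, |Ess(w)|=1:

[(1, 2, 0)]


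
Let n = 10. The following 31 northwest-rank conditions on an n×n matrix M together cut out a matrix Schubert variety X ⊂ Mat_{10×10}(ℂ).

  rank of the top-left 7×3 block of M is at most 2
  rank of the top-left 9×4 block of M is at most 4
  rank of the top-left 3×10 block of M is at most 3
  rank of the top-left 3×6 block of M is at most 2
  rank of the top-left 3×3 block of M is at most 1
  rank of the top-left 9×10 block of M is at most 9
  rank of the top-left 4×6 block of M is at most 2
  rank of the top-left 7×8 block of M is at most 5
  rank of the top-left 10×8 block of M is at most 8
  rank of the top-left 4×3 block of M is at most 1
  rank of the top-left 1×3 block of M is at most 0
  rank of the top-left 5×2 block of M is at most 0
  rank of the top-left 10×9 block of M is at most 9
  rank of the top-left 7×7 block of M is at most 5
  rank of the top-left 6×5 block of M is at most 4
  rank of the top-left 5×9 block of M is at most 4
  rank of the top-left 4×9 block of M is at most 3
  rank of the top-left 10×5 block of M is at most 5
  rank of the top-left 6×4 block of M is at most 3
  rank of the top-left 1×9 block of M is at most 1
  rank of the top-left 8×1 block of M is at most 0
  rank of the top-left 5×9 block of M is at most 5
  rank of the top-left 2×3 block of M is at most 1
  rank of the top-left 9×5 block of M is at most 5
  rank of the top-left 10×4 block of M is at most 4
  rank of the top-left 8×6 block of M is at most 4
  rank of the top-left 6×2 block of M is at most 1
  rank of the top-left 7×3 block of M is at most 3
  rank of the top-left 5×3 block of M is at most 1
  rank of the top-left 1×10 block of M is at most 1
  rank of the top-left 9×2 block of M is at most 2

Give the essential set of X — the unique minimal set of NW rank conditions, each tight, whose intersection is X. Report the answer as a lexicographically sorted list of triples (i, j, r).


Reconstructing r_w from the 31 given conditions:

  row 1: 0  0  0  1  1  1  1  1  1  1
  row 2: 0  0  1  2  2  2  2  2  2  2
  row 3: 0  0  1  2  2  2  3  3  3  3
  row 4: 0  0  1  2  2  2  3  3  3  4
  row 5: 0  0  1  2  3  3  4  4  4  5
  row 6: 0  1  2  3  4  4  5  5  5  6
  row 7: 0  1  2  3  4  4  5  5  6  7
  row 8: 0  1  2  3  4  4  5  6  7  8
  row 9: 1  2  3  4  5  5  6  7  8  9
  row 10: 1  2  3  4  5  6  7  8  9  10

the unique w with this rank table is (4, 3, 7, 10, 5, 2, 9, 8, 1, 6).

|D(w)|=23, |Ess(w)|=7:

[(1, 3, 0), (4, 6, 2), (4, 9, 3), (5, 2, 0), (7, 8, 5), (8, 1, 0), (8, 6, 4)]


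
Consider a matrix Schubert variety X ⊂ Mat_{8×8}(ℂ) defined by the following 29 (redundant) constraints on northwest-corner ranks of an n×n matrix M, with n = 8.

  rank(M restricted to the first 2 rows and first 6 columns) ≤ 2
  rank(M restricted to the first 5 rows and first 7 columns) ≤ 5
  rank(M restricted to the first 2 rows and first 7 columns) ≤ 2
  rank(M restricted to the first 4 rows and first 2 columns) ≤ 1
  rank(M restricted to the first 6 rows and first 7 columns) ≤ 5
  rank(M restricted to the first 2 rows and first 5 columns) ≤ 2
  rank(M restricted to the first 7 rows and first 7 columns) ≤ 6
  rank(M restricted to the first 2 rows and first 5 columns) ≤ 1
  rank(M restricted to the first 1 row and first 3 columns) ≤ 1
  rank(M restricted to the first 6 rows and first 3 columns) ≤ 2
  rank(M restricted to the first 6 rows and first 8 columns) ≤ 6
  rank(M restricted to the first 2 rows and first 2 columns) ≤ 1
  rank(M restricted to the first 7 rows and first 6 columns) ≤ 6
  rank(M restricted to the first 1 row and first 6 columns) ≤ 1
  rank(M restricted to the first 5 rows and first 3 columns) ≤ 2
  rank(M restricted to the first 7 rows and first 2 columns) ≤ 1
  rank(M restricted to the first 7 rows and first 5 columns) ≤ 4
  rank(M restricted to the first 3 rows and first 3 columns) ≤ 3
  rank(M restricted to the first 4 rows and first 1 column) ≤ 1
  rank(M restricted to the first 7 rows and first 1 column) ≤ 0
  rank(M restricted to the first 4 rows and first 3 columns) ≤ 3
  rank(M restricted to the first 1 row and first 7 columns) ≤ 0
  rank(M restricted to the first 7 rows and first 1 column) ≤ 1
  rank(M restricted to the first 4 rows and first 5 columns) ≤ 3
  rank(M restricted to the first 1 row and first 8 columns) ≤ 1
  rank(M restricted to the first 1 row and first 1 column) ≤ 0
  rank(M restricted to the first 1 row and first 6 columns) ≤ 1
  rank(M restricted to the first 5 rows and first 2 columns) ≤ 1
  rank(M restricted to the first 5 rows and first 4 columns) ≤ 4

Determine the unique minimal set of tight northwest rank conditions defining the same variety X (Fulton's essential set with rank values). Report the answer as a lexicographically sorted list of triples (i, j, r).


Propagating the 29 rank bounds to every northwest block:

  i=1: 0 0 0 0 0 0 0 1
  i=2: 0 1 1 1 1 1 1 2
  i=3: 0 1 2 2 2 2 2 3
  i=4: 0 1 2 3 3 3 3 4
  i=5: 0 1 2 3 4 4 4 5
  i=6: 0 1 2 3 4 5 5 6
  i=7: 0 1 2 3 4 5 6 7
  i=8: 1 2 3 4 5 6 7 8

giving w = (8, 2, 3, 4, 5, 6, 7, 1) via Δ²R.

|D(w)|=13, |Ess(w)|=2:

[(1, 7, 0), (7, 1, 0)]


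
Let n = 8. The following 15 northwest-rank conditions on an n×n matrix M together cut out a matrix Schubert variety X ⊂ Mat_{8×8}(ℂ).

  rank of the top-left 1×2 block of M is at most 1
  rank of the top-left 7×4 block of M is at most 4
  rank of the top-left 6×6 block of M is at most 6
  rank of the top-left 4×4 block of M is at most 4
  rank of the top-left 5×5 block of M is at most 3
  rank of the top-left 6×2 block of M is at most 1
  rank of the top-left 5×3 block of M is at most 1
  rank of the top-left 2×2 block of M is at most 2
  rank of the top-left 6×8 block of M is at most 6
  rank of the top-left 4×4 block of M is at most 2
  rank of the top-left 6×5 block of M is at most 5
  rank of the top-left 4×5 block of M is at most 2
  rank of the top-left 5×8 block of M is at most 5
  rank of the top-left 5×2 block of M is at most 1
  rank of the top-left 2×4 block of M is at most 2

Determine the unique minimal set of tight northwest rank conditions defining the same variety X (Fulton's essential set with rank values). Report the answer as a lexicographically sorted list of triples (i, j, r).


Propagating the 15 rank bounds to every northwest block:

  R[1]: 1 1 1 1 1 1 1 1
  R[2]: 1 1 1 2 2 2 2 2
  R[3]: 1 1 1 2 2 3 3 3
  R[4]: 1 1 1 2 2 3 4 4
  R[5]: 1 1 1 2 3 4 5 5
  R[6]: 1 1 2 3 4 5 6 6
  R[7]: 1 2 3 4 5 6 7 7
  R[8]: 1 2 3 4 5 6 7 8

reading off 1-entries of Δ²R: w = (1, 4, 6, 7, 5, 3, 2, 8).

ℓ(w)=11; the 3 essential cells (i,j,r):

[(4, 5, 2), (5, 3, 1), (6, 2, 1)]


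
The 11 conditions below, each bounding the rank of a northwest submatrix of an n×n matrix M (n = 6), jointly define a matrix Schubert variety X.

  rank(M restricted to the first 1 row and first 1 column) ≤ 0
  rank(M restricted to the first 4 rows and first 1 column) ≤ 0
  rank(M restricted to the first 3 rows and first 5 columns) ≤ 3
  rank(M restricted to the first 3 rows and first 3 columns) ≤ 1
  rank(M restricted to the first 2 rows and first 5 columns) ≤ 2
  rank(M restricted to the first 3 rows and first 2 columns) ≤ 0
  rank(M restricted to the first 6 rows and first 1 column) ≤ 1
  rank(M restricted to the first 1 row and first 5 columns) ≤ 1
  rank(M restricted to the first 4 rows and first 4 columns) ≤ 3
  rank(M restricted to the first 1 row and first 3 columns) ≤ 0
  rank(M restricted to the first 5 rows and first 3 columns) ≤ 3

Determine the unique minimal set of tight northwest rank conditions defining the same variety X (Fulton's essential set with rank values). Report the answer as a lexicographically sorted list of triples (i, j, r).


Computing R[i][j] = min implied NW-rank bound (n=6, 11 conditions):

  R[1]: 0, 0, 0, 1, 1, 1
  R[2]: 0, 0, 1, 2, 2, 2
  R[3]: 0, 0, 1, 2, 3, 3
  R[4]: 0, 1, 2, 3, 4, 4
  R[5]: 1, 2, 3, 4, 5, 5
  R[6]: 1, 2, 3, 4, 5, 6

giving w = (4, 3, 5, 2, 1, 6) via Δ²R.

Rothe diagram D(w) (8 cells), 3 SE-corners (essential conditions):

[(1, 3, 0), (3, 2, 0), (4, 1, 0)]


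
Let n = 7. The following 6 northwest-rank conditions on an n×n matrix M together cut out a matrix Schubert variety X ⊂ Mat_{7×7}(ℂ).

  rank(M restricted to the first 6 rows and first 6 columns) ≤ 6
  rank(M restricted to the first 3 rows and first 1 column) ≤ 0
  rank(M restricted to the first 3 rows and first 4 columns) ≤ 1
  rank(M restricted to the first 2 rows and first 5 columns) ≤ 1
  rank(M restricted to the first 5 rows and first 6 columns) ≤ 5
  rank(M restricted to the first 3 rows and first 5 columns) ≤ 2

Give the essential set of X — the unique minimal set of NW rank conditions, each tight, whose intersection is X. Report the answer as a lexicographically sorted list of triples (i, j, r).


Reconstructing r_w from the 6 given conditions:

  row 1: 0 | 1 | 1 | 1 | 1 | 1 | 1
  row 2: 0 | 1 | 1 | 1 | 1 | 2 | 2
  row 3: 0 | 1 | 1 | 1 | 2 | 3 | 3
  row 4: 1 | 2 | 2 | 2 | 3 | 4 | 4
  row 5: 1 | 2 | 3 | 3 | 4 | 5 | 5
  row 6: 1 | 2 | 3 | 4 | 5 | 6 | 6
  row 7: 1 | 2 | 3 | 4 | 5 | 6 | 7

second differences of R give the permutation w = (2, 6, 5, 1, 3, 4, 7).

Fulton essential set (3 of the 8 Rothe cells):

[(2, 5, 1), (3, 1, 0), (3, 4, 1)]


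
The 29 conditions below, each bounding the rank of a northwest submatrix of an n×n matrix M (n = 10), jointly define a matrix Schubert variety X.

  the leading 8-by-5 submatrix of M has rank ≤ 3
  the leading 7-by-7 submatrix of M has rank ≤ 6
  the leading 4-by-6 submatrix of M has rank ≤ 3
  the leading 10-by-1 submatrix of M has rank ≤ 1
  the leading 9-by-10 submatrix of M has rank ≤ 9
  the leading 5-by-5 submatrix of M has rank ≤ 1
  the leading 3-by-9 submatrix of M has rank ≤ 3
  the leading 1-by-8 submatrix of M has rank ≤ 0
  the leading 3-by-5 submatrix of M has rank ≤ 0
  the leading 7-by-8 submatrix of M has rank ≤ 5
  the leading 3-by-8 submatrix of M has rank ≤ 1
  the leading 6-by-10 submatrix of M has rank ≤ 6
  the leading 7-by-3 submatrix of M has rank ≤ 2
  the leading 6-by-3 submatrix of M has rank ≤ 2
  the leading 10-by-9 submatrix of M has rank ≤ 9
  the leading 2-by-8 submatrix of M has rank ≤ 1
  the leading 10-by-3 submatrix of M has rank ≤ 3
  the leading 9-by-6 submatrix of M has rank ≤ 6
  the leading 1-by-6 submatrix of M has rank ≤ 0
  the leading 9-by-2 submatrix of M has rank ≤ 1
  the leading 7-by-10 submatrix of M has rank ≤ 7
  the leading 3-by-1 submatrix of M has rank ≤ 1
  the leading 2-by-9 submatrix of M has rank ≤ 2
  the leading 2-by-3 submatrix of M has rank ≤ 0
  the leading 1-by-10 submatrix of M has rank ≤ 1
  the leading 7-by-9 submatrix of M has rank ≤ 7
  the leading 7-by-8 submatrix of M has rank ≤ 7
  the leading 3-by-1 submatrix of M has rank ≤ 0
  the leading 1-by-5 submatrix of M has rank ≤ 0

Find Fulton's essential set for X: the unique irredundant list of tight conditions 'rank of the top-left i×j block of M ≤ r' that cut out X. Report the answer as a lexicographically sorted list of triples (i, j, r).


The tightest implied rank at each (i,j), from the 29 conditions:

  row 1: 0 0 0 0 0 0 0 0 1 1
  row 2: 0 0 0 0 0 1 1 1 2 2
  row 3: 0 0 0 0 0 1 1 1 2 3
  row 4: 1 1 1 1 1 2 2 2 3 4
  row 5: 1 1 1 1 1 2 3 3 4 5
  row 6: 1 1 2 2 2 3 4 4 5 6
  row 7: 1 1 2 3 3 4 5 5 6 7
  row 8: 1 1 2 3 3 4 5 6 7 8
  row 9: 1 1 2 3 4 5 6 7 8 9
  row 10: 1 2 3 4 5 6 7 8 9 10

the unique w with this rank table is (9, 6, 10, 1, 7, 3, 4, 8, 5, 2).

6 SE-corners of the 29-cell Rothe diagram give Ess(w):

[(1, 8, 0), (3, 5, 0), (3, 8, 1), (5, 5, 1), (8, 5, 3), (9, 2, 1)]


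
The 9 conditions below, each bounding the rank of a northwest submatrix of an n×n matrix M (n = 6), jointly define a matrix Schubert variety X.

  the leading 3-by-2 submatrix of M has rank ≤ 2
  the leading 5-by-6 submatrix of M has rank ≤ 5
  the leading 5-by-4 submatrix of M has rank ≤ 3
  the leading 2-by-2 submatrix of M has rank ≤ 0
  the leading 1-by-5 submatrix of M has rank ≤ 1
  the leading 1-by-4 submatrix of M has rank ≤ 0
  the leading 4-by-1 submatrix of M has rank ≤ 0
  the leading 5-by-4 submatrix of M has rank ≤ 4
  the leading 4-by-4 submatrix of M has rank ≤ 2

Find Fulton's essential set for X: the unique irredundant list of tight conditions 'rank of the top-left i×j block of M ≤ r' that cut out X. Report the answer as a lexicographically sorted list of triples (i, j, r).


Rank table r_w(6×6) implied by the 9 constraints:

  R[1]: 0 0 0 0 1 1
  R[2]: 0 0 1 1 2 2
  R[3]: 0 1 2 2 3 3
  R[4]: 0 1 2 2 3 4
  R[5]: 1 2 3 3 4 5
  R[6]: 1 2 3 4 5 6

reading off 1-entries of Δ²R: w = (5, 3, 2, 6, 1, 4).

Rothe diagram D(w) (9 cells), 4 SE-corners (essential conditions):

[(1, 4, 0), (2, 2, 0), (4, 1, 0), (4, 4, 2)]


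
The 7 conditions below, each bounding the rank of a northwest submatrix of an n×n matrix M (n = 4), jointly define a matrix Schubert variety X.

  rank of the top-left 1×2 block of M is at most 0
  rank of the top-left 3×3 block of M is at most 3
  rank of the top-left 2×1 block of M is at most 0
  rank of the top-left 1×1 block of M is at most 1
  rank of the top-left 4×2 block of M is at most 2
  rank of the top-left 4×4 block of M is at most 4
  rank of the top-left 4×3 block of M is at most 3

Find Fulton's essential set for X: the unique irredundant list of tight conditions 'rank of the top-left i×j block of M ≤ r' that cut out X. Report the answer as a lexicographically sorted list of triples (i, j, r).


Computing R[i][j] = min implied NW-rank bound (n=4, 7 conditions):

  row 1: 0  0  1  1
  row 2: 0  1  2  2
  row 3: 1  2  3  3
  row 4: 1  2  3  4

second differences of R give the permutation w = (3, 2, 1, 4).

Rothe diagram D(w) (3 cells), 2 SE-corners (essential conditions):

[(1, 2, 0), (2, 1, 0)]


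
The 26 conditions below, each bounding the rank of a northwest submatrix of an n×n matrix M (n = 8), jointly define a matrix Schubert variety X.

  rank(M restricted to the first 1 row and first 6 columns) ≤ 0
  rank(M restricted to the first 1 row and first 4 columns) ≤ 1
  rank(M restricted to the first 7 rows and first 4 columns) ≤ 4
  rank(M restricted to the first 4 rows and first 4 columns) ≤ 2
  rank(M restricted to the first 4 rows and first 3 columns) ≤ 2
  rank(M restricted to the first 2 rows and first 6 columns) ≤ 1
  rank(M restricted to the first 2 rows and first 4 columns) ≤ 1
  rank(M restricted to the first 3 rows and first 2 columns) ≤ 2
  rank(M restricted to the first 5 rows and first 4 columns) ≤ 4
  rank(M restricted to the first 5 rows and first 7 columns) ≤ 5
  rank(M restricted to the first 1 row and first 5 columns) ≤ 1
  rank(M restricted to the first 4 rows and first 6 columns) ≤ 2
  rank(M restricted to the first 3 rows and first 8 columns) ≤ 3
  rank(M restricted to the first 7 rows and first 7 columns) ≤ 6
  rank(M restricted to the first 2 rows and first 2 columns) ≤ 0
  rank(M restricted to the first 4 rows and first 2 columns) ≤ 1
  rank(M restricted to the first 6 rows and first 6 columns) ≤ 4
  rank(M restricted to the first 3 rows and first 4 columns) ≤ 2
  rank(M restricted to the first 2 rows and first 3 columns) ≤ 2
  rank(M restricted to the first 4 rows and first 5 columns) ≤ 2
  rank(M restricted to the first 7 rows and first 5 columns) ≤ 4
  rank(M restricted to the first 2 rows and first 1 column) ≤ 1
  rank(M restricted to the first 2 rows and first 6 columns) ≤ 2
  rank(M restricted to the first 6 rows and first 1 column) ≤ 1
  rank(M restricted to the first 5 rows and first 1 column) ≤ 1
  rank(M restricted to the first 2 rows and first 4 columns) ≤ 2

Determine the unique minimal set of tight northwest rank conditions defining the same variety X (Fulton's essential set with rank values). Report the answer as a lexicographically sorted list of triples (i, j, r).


The tightest implied rank at each (i,j), from the 26 conditions:

  0  0  0  0  0  0  1  1
  0  0  1  1  1  1  2  2
  1  1  2  2  2  2  3  3
  1  1  2  2  2  2  3  4
  1  2  3  3  3  3  4  5
  1  2  3  4  4  4  5  6
  1  2  3  4  4  5  6  7
  1  2  3  4  5  6  7  8

reading off 1-entries of Δ²R: w = (7, 3, 1, 8, 2, 4, 6, 5).

D(w) has 13 cells with 5 SE-corners; essential set:

[(1, 6, 0), (2, 2, 0), (4, 2, 1), (4, 6, 2), (7, 5, 4)]


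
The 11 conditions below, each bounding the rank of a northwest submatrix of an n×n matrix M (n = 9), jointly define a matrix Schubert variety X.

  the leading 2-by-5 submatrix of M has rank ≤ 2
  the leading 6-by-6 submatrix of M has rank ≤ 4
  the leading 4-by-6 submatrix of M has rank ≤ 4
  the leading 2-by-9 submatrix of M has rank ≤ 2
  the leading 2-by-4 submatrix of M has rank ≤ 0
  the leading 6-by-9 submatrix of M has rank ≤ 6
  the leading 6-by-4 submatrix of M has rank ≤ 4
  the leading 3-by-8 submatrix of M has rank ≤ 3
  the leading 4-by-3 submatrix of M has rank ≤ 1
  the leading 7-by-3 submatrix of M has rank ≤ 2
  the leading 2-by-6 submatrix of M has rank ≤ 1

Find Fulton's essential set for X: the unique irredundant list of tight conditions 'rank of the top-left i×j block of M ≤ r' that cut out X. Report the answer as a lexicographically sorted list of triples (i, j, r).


The tightest implied rank at each (i,j), from the 11 conditions:

  i=1: 0, 0, 0, 0, 1, 1, 1, 1, 1
  i=2: 0, 0, 0, 0, 1, 1, 2, 2, 2
  i=3: 1, 1, 1, 1, 2, 2, 3, 3, 3
  i=4: 1, 1, 1, 2, 3, 3, 4, 4, 4
  i=5: 1, 2, 2, 3, 4, 4, 5, 5, 5
  i=6: 1, 2, 2, 3, 4, 4, 5, 6, 6
  i=7: 1, 2, 2, 3, 4, 5, 6, 7, 7
  i=8: 1, 2, 3, 4, 5, 6, 7, 8, 8
  i=9: 1, 2, 3, 4, 5, 6, 7, 8, 9

so w = (5, 7, 1, 4, 2, 8, 6, 3, 9).

ℓ(w)=14; the 5 essential cells (i,j,r):

[(2, 4, 0), (2, 6, 1), (4, 3, 1), (6, 6, 4), (7, 3, 2)]


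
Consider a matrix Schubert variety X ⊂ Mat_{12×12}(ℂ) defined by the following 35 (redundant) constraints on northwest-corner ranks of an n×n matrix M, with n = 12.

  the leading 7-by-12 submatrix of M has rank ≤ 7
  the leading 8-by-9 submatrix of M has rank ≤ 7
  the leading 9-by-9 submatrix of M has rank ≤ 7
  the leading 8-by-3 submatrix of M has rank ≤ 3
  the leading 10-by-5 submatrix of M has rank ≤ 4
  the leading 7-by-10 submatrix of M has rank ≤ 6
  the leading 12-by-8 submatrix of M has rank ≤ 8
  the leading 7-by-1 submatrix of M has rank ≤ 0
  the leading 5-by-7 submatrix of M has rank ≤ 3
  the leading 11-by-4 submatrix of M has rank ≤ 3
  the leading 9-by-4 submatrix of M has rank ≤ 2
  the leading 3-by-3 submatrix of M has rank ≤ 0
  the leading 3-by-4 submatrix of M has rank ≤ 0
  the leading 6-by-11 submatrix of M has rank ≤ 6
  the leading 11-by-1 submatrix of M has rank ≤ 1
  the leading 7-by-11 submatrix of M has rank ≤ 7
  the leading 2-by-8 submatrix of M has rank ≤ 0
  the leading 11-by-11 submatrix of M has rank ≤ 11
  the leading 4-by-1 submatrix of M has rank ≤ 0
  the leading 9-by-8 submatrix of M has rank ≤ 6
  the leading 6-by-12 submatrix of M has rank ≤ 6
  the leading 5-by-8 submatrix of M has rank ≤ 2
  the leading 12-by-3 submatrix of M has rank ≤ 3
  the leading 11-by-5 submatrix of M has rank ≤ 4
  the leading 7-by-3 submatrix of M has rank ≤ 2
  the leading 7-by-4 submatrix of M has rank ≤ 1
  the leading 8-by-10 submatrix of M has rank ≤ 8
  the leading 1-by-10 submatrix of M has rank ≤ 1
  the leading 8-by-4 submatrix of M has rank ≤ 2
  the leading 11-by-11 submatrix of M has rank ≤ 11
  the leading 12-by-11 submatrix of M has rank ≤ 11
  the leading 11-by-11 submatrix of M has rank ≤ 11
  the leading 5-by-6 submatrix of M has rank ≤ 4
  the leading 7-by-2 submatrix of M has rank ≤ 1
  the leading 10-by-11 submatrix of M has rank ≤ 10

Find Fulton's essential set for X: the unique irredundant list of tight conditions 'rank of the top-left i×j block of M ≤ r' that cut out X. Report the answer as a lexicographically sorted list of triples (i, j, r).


Rank table r_w(12×12) implied by the 35 constraints:

  row 1: 0 | 0 | 0 | 0 | 0 | 0 | 0 | 0 | 1 | 1 | 1 | 1
  row 2: 0 | 0 | 0 | 0 | 0 | 0 | 0 | 0 | 1 | 2 | 2 | 2
  row 3: 0 | 0 | 0 | 0 | 1 | 1 | 1 | 1 | 2 | 3 | 3 | 3
  row 4: 0 | 1 | 1 | 1 | 2 | 2 | 2 | 2 | 3 | 4 | 4 | 4
  row 5: 0 | 1 | 1 | 1 | 2 | 2 | 2 | 2 | 3 | 4 | 5 | 5
  row 6: 0 | 1 | 1 | 1 | 2 | 3 | 3 | 3 | 4 | 5 | 6 | 6
  row 7: 0 | 1 | 1 | 1 | 2 | 3 | 4 | 4 | 5 | 6 | 7 | 7
  row 8: 1 | 2 | 2 | 2 | 3 | 4 | 5 | 5 | 6 | 7 | 8 | 8
  row 9: 1 | 2 | 2 | 2 | 3 | 4 | 5 | 6 | 7 | 8 | 9 | 9
  row 10: 1 | 2 | 3 | 3 | 4 | 5 | 6 | 7 | 8 | 9 | 10 | 10
  row 11: 1 | 2 | 3 | 3 | 4 | 5 | 6 | 7 | 8 | 9 | 10 | 11
  row 12: 1 | 2 | 3 | 4 | 5 | 6 | 7 | 8 | 9 | 10 | 11 | 12

hence w(1..12) = (9, 10, 5, 2, 11, 6, 7, 1, 8, 3, 12, 4).

Rothe diagram D(w) (36 cells), 7 SE-corners (essential conditions):

[(2, 8, 0), (3, 4, 0), (5, 8, 2), (7, 1, 0), (7, 4, 1), (9, 4, 2), (11, 4, 3)]
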